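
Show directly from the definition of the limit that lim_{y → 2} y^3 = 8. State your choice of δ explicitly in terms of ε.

δ = min(2, ε/28)

Fix ε > 0. We seek δ > 0 with 0 < |y − 2| < δ ⇒ |y^3 − 8| < ε.
Factor: y^3 − 8 = (y − 2)(y^2 + 2y + 4), so |y^3 − 8| = |y − 2|·|y^2 + 2y + 4|.
Restrict δ ≤ 2. Then |y − 2| < 2 gives |y| < 4, so by the triangle inequality |y^2 + 2y + 4| ≤ 4^2 + 2·4 + 4 = 28.
Hence |y^3 − 8| ≤ 28|y − 2|, which is < ε once |y − 2| < ε/28.
Take δ = min(2, ε/28). If 0 < |y − 2| < δ then both bounds hold and |y^3 − 8| ≤ 28|y − 2| < 28·(ε/28) = ε.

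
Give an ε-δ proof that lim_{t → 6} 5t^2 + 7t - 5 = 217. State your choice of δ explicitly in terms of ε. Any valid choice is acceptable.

Fix ε > 0. We want δ > 0 such that 0 < |t − 6| < δ implies |(5t^2 + 7t - 5) − 217| < ε.
(5t^2 + 7t - 5) − 217 = 5t^2 + 7t - 222 = (t − 6)(5t + 37).
So |(5t^2 + 7t - 5) − 217| = |t − 6|·|5t + 37|.
Require δ ≤ 2. Then |t − 6| < 2 gives |t| < 8, and by the triangle inequality |5t + 37| ≤ 5·8 + 37 = 77.
Hence |(5t^2 + 7t - 5) − 217| ≤ 77|t − 6| < ε provided |t − 6| < ε/77.
Take δ = min(2, ε/77). Then 0 < |t − 6| < δ gives both |t − 6| < 2 and |t − 6| < ε/77, so |(5t^2 + 7t - 5) − 217| < ε.

δ = min(2, ε/77)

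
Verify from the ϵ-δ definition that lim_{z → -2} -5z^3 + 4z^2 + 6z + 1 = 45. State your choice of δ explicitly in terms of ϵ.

δ = min(1, ϵ/109)

Fix ϵ > 0. We want δ > 0 such that 0 < |z + 2| < δ implies |(-5z^3 + 4z^2 + 6z + 1) − 45| < ϵ.
(-5z^3 + 4z^2 + 6z + 1) − 45 = -5z^3 + 4z^2 + 6z - 44 = (z + 2)(-5z^2 + 14z - 22).
So |(-5z^3 + 4z^2 + 6z + 1) − 45| = |z + 2|·|-5z^2 + 14z - 22|.
Require δ ≤ 1. Then |z + 2| < 1 gives |z| < 3, and by the triangle inequality |-5z^2 + 14z - 22| ≤ 5·3^2 + 14·3 + 22 = 109.
Hence |(-5z^3 + 4z^2 + 6z + 1) − 45| ≤ 109|z + 2| < ϵ provided |z + 2| < ϵ/109.
Take δ = min(1, ϵ/109). Then 0 < |z + 2| < δ gives both |z + 2| < 1 and |z + 2| < ϵ/109, so |(-5z^3 + 4z^2 + 6z + 1) − 45| < ϵ.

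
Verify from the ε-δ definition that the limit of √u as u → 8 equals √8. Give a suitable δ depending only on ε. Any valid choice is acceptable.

δ = min(8, √8·ε)

Let ε > 0. We want δ > 0 such that 0 < |u − 8| < δ implies |√u − √8| < ε.
Rationalise: √u − √8 = (u − 8)/(√u + √8), so |√u − √8| = |u − 8|/(√u + √8).
Restrict δ ≤ 8 so that |u − 8| < 8 forces u > 0, and then √u + √8 > √8.
Hence |√u − √8| < |u − 8|/√8, which is < ε once |u − 8| < √8·ε.
Take δ = min(8, √8·ε). If 0 < |u − 8| < δ then u > 0 and |√u − √8| < |u − 8|/√8 < ε.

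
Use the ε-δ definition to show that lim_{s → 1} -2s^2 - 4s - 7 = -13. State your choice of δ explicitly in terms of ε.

Fix ε > 0. We want δ > 0 such that 0 < |s − 1| < δ implies |(-2s^2 - 4s - 7) + 13| < ε.
(-2s^2 - 4s - 7) + 13 = -2s^2 - 4s + 6 = (s − 1)(-2s - 6).
So |(-2s^2 - 4s - 7) + 13| = |s − 1|·|-2s - 6|.
Assume first that |s − 1| < 1, so |s| < 2. Then |-2s - 6| ≤ 2·2 + 6 = 10.
Hence |(-2s^2 - 4s - 7) + 13| ≤ 10|s − 1| < ε provided |s − 1| < ε/10.
Take δ = min(1, ε/10). Then 0 < |s − 1| < δ gives both |s − 1| < 1 and |s − 1| < ε/10, so |(-2s^2 - 4s - 7) + 13| < ε.

δ = min(1, ε/10)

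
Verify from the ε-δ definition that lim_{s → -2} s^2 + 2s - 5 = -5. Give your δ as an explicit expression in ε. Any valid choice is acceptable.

δ = min(1, ε/3)

Let ε > 0. We want δ > 0 such that 0 < |s + 2| < δ implies |(s^2 + 2s - 5) + 5| < ε.
(s^2 + 2s - 5) + 5 = s^2 + 2s = (s + 2)(s).
So |(s^2 + 2s - 5) + 5| = |s + 2|·|s|.
Assume first that |s + 2| < 1, so |s| < 3. Then |s| ≤ 3 = 3.
Hence |(s^2 + 2s - 5) + 5| ≤ 3|s + 2| < ε provided |s + 2| < ε/3.
Choosing δ = min(1, ε/3) ensures both conditions, hence |(s^2 + 2s - 5) + 5| < ε.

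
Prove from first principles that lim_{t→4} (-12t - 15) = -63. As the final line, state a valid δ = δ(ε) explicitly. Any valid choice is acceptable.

Let ε > 0. We need δ > 0 so that 0 < |t − 4| < δ implies |(-12t - 15) + 63| < ε.
|(-12t - 15) + 63| = |-12t + 48| = 12|t − 4|.
Thus it suffices that |t − 4| < ε/12.
Take δ = ε/12. If 0 < |t − 4| < δ then |(-12t - 15) + 63| = 12|t − 4| < 12·(ε/12) = ε.

δ = ε/12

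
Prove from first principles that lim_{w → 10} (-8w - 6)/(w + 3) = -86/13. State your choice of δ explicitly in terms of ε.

Let ε > 0 be given. We want δ > 0 with 0 < |w − 10| < δ ⇒ |(-8w - 6)/(w + 3) + 86/13| < ε.
Combining over a common denominator, (-8w - 6)/(w + 3) + 86/13 = [(-8w - 6)·13 − (-86)·(w + 3)] / [13·(w + 3)] = -18(w − 10) / (13(w + 3)).
So |(-8w - 6)/(w + 3) + 86/13| = 18|w − 10| / (13·|w + 3|).
Require δ ≤ 13/2, so |w + 3| ≥ |13| − |w − 10| > 13 − 13/2 = 13/2.
Hence |(-8w - 6)/(w + 3) + 86/13| < 18|w − 10|/(13·(13/2)) = (36/169)|w − 10|, which is < ε once |w − 10| < (169/36)ε.
Take δ = min(13/2, (169/36)ε). Then 0 < |w − 10| < δ forces both bounds, so |(-8w - 6)/(w + 3) + 86/13| < ε.

δ = min(13/2, (169/36)ε)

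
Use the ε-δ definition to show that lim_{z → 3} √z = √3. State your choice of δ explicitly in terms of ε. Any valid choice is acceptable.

δ = min(3, √3·ε)

Let ε > 0 be given. We want δ > 0 such that 0 < |z − 3| < δ implies |√z − √3| < ε.
Multiplying by the conjugate, |√z − √3| = |z − 3|/(√z + √3).
Restrict δ ≤ 3 so that |z − 3| < 3 forces z > 0, and then √z + √3 > √3.
Hence |√z − √3| < |z − 3|/√3, which is < ε once |z − 3| < √3·ε.
Take δ = min(3, √3·ε). If 0 < |z − 3| < δ then z > 0 and |√z − √3| < |z − 3|/√3 < ε.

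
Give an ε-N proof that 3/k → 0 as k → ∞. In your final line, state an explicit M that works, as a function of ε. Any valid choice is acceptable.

M = 3/ε

Suppose ε > 0. For k ≥ 1, |3/k − 0| = 3/(k) ≤ 3/k.
We need 3/k < ε, i.e. k > 3/ε.
Take M = 3/ε. If k > M then |3/k| ≤ 3/k < ε.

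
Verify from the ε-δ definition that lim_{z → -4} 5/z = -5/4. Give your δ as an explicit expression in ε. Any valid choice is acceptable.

Let ε > 0 be given. We seek δ > 0 such that 0 < |z + 4| < δ implies |5/z + 5/4| < ε.
|5/z + 5/4| = 5·|-4 − z|/(4·|z|) = 5|z + 4|/(4|z|).
Require δ ≤ 2 so that |z| > 4 − 2 = 2, hence 4|z| > 8.
Then |5/z + 5/4| < 5|z + 4|/8, which is < ε when |z + 4| < (8/5)ε.
Take δ = min(2, (8/5)ε). Then 0 < |z + 4| < δ gives both |z + 4| < 2 and |z + 4| < (8/5)ε, so |5/z + 5/4| < ε.

δ = min(2, (8/5)ε)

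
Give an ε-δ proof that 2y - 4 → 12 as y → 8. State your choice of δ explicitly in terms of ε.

Let ε > 0 be given. We need δ > 0 so that 0 < |y − 8| < δ implies |(2y - 4) − 12| < ε.
|(2y - 4) − 12| = |2y - 16| = 2|y − 8|.
So 2|y − 8| < ε exactly when |y − 8| < ε/2.
Choosing δ = ε/2 gives |(2y - 4) − 12| = 2|y − 8| < ε whenever |y − 8| < δ.

δ = ε/2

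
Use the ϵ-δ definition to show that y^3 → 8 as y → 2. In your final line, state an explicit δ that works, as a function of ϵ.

Let ϵ > 0 be given. We seek δ > 0 with 0 < |y − 2| < δ ⇒ |y^3 − 8| < ϵ.
Factor: y^3 − 8 = (y − 2)(y^2 + 2y + 4), so |y^3 − 8| = |y − 2|·|y^2 + 2y + 4|.
Impose δ ≤ 2 so that |y| < 4; then |y^2 + 2y + 4| ≤ 28.
Hence |y^3 − 8| ≤ 28|y − 2|, which is < ϵ once |y − 2| < ϵ/28.
Take δ = min(2, ϵ/28). If 0 < |y − 2| < δ then both bounds hold and |y^3 − 8| ≤ 28|y − 2| < 28·(ϵ/28) = ϵ.

δ = min(2, ϵ/28)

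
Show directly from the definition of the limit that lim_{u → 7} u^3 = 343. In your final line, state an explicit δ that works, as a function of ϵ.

Let ϵ > 0. We seek δ > 0 with 0 < |u − 7| < δ ⇒ |u^3 − 343| < ϵ.
Factor: u^3 − 343 = (u − 7)(u^2 + 7u + 49), so |u^3 − 343| = |u − 7|·|u^2 + 7u + 49|.
Impose δ ≤ 2 so that |u| < 9; then |u^2 + 7u + 49| ≤ 193.
Hence |u^3 − 343| ≤ 193|u − 7|, which is < ϵ once |u − 7| < ϵ/193.
Take δ = min(2, ϵ/193). If 0 < |u − 7| < δ then both bounds hold and |u^3 − 343| ≤ 193|u − 7| < 193·(ϵ/193) = ϵ.

δ = min(2, ϵ/193)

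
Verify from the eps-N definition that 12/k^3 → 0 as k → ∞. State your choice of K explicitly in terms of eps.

Suppose eps > 0. For k ≥ 1, |12/k^3 − 0| = 12/k^3.
12/k^3 < eps ⇔ k^3 > 12/eps ⇔ k > (12/eps)^{1/3}.
Take K = (12/eps)^{1/3}. Then k > K implies 12/k^3 < eps.

K = (12/eps)^{1/3}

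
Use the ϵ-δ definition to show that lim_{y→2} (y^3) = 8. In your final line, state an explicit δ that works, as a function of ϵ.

δ = min(1, ϵ/19)

Fix ϵ > 0. We seek δ > 0 with 0 < |y − 2| < δ ⇒ |y^3 − 8| < ϵ.
Factor: y^3 − 8 = (y − 2)(y^2 + 2y + 4), so |y^3 − 8| = |y − 2|·|y^2 + 2y + 4|.
Impose δ ≤ 1 so that |y| < 3; then |y^2 + 2y + 4| ≤ 19.
Hence |y^3 − 8| ≤ 19|y − 2|, which is < ϵ once |y − 2| < ϵ/19.
Take δ = min(1, ϵ/19). If 0 < |y − 2| < δ then both bounds hold and |y^3 − 8| ≤ 19|y − 2| < 19·(ϵ/19) = ϵ.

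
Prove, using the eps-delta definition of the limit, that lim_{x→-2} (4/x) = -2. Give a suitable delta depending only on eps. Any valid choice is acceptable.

delta = min(1, (1/2)eps)

Suppose eps > 0. We seek delta > 0 such that 0 < |x + 2| < delta implies |4/x + 2| < eps.
|4/x + 2| = 4·|-2 − x|/(2·|x|) = 4|x + 2|/(2|x|).
Restrict delta ≤ 1. Then |x + 2| < 1 gives |x| > 1, so 2|x| > 2.
Then |4/x + 2| < 4|x + 2|/2, which is < eps when |x + 2| < (1/2)eps.
Take delta = min(1, (1/2)eps). Then 0 < |x + 2| < delta gives both |x + 2| < 1 and |x + 2| < (1/2)eps, so |4/x + 2| < eps.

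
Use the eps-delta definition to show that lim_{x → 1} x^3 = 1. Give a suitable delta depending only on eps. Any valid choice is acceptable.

Suppose eps > 0. We seek delta > 0 with 0 < |x − 1| < delta ⇒ |x^3 − 1| < eps.
Factor: x^3 − 1 = (x − 1)(x^2 + x + 1), so |x^3 − 1| = |x − 1|·|x^2 + x + 1|.
Impose delta ≤ 1 so that |x| < 2; then |x^2 + x + 1| ≤ 7.
Hence |x^3 − 1| ≤ 7|x − 1|, which is < eps once |x − 1| < eps/7.
Take delta = min(1, eps/7). If 0 < |x − 1| < delta then both bounds hold and |x^3 − 1| ≤ 7|x − 1| < 7·(eps/7) = eps.

delta = min(1, eps/7)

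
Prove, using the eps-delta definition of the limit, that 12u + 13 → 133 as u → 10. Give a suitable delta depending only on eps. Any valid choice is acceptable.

delta = eps/12

Suppose eps > 0. We need delta > 0 so that 0 < |u − 10| < delta implies |(12u + 13) − 133| < eps.
|(12u + 13) − 133| = |12u - 120| = 12|u − 10|.
Thus it suffices that |u − 10| < eps/12.
Take delta = eps/12. If 0 < |u − 10| < delta then |(12u + 13) − 133| = 12|u − 10| < 12·(eps/12) = eps.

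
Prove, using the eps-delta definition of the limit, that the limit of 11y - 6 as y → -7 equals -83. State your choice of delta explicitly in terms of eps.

Suppose eps > 0. We need delta > 0 so that 0 < |y + 7| < delta implies |(11y - 6) + 83| < eps.
|(11y - 6) + 83| = |11y + 77| = 11|y + 7|.
So 11|y + 7| < eps exactly when |y + 7| < eps/11.
Take delta = eps/11. If 0 < |y + 7| < delta then |(11y - 6) + 83| = 11|y + 7| < 11·(eps/11) = eps.

delta = eps/11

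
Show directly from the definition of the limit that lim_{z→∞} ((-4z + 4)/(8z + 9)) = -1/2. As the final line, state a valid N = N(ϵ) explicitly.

N = (17/16)/ϵ

Let ϵ > 0. We seek N > 0 such that z > N implies |(-4z + 4)/(8z + 9) + 1/2| < ϵ.
(-4z + 4)/(8z + 9) + 1/2 = (8(-4z + 4) − (-4)(8z + 9)) / (8(8z + 9)) = 68/(8(8z + 9)).
For z > 0 we have 8z + 9 > 8z, so |(-4z + 4)/(8z + 9) + 1/2| = 68/(8(8z + 9)) < 68/(8·8z) = (17/16)/z.
Thus |(-4z + 4)/(8z + 9) + 1/2| < ϵ whenever z > (17/16)/ϵ.
Take N = (17/16)/ϵ. If z > N then |(-4z + 4)/(8z + 9) + 1/2| < (17/16)/z < ϵ.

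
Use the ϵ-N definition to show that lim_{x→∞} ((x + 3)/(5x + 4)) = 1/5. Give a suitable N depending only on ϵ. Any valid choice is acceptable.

Fix ϵ > 0. We seek N > 0 such that x > N implies |(x + 3)/(5x + 4) − (1/5)| < ϵ.
(x + 3)/(5x + 4) − (1/5) = (5(x + 3) − (5x + 4)) / (5(5x + 4)) = 11/(5(5x + 4)).
For x > 0 we have 5x + 4 > 5x, so |(x + 3)/(5x + 4) − (1/5)| = 11/(5(5x + 4)) < 11/(5·5x) = (11/25)/x.
Thus |(x + 3)/(5x + 4) − (1/5)| < ϵ whenever x > (11/25)/ϵ.
Take N = (11/25)/ϵ. If x > N then |(x + 3)/(5x + 4) − (1/5)| < (11/25)/x < ϵ.

N = (11/25)/ϵ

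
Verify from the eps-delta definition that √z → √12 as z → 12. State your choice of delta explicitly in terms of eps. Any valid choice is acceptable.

delta = min(12, √12·eps)

Suppose eps > 0. We want delta > 0 such that 0 < |z − 12| < delta implies |√z − √12| < eps.
Multiplying by the conjugate, |√z − √12| = |z − 12|/(√z + √12).
Restrict delta ≤ 12 so that |z − 12| < 12 forces z > 0, and then √z + √12 > √12.
Hence |√z − √12| < |z − 12|/√12, which is < eps once |z − 12| < √12·eps.
Take delta = min(12, √12·eps). If 0 < |z − 12| < delta then z > 0 and |√z − √12| < |z − 12|/√12 < eps.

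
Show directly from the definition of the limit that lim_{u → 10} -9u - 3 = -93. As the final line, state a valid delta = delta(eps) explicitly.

delta = eps/9

Let eps > 0 be given. We need delta > 0 so that 0 < |u − 10| < delta implies |(-9u - 3) + 93| < eps.
|(-9u - 3) + 93| = |-9u + 90| = 9|u − 10|.
So 9|u − 10| < eps exactly when |u − 10| < eps/9.
Choosing delta = eps/9 gives |(-9u - 3) + 93| = 9|u − 10| < eps whenever |u − 10| < delta.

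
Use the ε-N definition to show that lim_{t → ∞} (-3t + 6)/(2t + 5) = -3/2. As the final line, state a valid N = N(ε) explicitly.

Suppose ε > 0. We seek N > 0 such that t > N implies |(-3t + 6)/(2t + 5) + 3/2| < ε.
(-3t + 6)/(2t + 5) + 3/2 = (2(-3t + 6) − (-3)(2t + 5)) / (2(2t + 5)) = 27/(2(2t + 5)).
For t > 0 we have 2t + 5 > 2t, so |(-3t + 6)/(2t + 5) + 3/2| = 27/(2(2t + 5)) < 27/(2·2t) = (27/4)/t.
Thus |(-3t + 6)/(2t + 5) + 3/2| < ε whenever t > (27/4)/ε.
Take N = (27/4)/ε. If t > N then |(-3t + 6)/(2t + 5) + 3/2| < (27/4)/t < ε.

N = (27/4)/ε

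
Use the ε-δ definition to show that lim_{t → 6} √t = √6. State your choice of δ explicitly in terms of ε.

Suppose ε > 0. We want δ > 0 such that 0 < |t − 6| < δ implies |√t − √6| < ε.
Multiplying by the conjugate, |√t − √6| = |t − 6|/(√t + √6).
Restrict δ ≤ 6 so that |t − 6| < 6 forces t > 0, and then √t + √6 > √6.
Hence |√t − √6| < |t − 6|/√6, which is < ε once |t − 6| < √6·ε.
Take δ = min(6, √6·ε). If 0 < |t − 6| < δ then t > 0 and |√t − √6| < |t − 6|/√6 < ε.

δ = min(6, √6·ε)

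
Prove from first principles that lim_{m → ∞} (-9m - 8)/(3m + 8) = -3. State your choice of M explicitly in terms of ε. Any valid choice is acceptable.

M = (16/3)/ε

Let ε > 0. For m ≥ 1, |(-9m - 8)/(3m + 8) + 3| = |48|/(3(3m + 8)) = 48/(3(3m + 8)).
Since 3m + 8 ≥ 3m for m ≥ 1, this is ≤ 48/(3·3m) = (16/3)/m.
So |(-9m - 8)/(3m + 8) + 3| < ε whenever m > (16/3)/ε.
Take M = (16/3)/ε. If m > M then |(-9m - 8)/(3m + 8) + 3| ≤ (16/3)/m < ε.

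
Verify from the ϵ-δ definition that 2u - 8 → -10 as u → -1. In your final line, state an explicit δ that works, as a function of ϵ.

δ = ϵ/2

Fix ϵ > 0. We need δ > 0 so that 0 < |u + 1| < δ implies |(2u - 8) + 10| < ϵ.
Since (2u - 8) + 10 = 2(u + 1), we have |(2u - 8) + 10| = 2|u + 1|.
Thus it suffices that |u + 1| < ϵ/2.
Choosing δ = ϵ/2 gives |(2u - 8) + 10| = 2|u + 1| < ϵ whenever |u + 1| < δ.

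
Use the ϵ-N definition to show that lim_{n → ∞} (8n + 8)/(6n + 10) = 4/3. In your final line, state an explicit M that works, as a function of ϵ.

Let ϵ > 0. For n ≥ 1, |(8n + 8)/(6n + 10) − (4/3)| = |-32|/(6(6n + 10)) = 32/(6(6n + 10)).
Since 6n + 10 ≥ 6n for n ≥ 1, this is ≤ 32/(6·6n) = (8/9)/n.
So |(8n + 8)/(6n + 10) − (4/3)| < ϵ whenever n > (8/9)/ϵ.
Take M = (8/9)/ϵ. If n > M then |(8n + 8)/(6n + 10) − (4/3)| ≤ (8/9)/n < ϵ.

M = (8/9)/ϵ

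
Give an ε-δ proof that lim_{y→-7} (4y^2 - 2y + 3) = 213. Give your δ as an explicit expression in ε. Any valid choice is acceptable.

Suppose ε > 0. We want δ > 0 such that 0 < |y + 7| < δ implies |(4y^2 - 2y + 3) − 213| < ε.
(4y^2 - 2y + 3) − 213 = 4y^2 - 2y - 210 = (y + 7)(4y - 30).
So |(4y^2 - 2y + 3) − 213| = |y + 7|·|4y - 30|.
Assume first that |y + 7| < 2, so |y| < 9. Then |4y - 30| ≤ 4·9 + 30 = 66.
Hence |(4y^2 - 2y + 3) − 213| ≤ 66|y + 7| < ε provided |y + 7| < ε/66.
Choosing δ = min(2, ε/66) ensures both conditions, hence |(4y^2 - 2y + 3) − 213| < ε.

δ = min(2, ε/66)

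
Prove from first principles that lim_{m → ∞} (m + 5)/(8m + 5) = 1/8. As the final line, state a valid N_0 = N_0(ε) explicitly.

Let ε > 0. For m ≥ 1, |(m + 5)/(8m + 5) − (1/8)| = |35|/(8(8m + 5)) = 35/(8(8m + 5)).
Since 8m + 5 ≥ 8m for m ≥ 1, this is ≤ 35/(8·8m) = (35/64)/m.
So |(m + 5)/(8m + 5) − (1/8)| < ε whenever m > (35/64)/ε.
Take N_0 = (35/64)/ε. If m > N_0 then |(m + 5)/(8m + 5) − (1/8)| ≤ (35/64)/m < ε.

N_0 = (35/64)/ε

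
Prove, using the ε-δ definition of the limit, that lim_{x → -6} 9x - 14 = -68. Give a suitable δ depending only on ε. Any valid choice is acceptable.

δ = ε/9

Let ε > 0. We need δ > 0 so that 0 < |x + 6| < δ implies |(9x - 14) + 68| < ε.
Since (9x - 14) + 68 = 9(x + 6), we have |(9x - 14) + 68| = 9|x + 6|.
So 9|x + 6| < ε exactly when |x + 6| < ε/9.
Choosing δ = ε/9 gives |(9x - 14) + 68| = 9|x + 6| < ε whenever |x + 6| < δ.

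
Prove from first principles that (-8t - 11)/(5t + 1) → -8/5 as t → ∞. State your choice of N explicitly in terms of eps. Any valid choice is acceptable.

N = (47/25)/eps

Fix eps > 0. We seek N > 0 such that t > N implies |(-8t - 11)/(5t + 1) + 8/5| < eps.
(-8t - 11)/(5t + 1) + 8/5 = (5(-8t - 11) − (-8)(5t + 1)) / (5(5t + 1)) = -47/(5(5t + 1)).
For t > 0 we have 5t + 1 > 5t, so |(-8t - 11)/(5t + 1) + 8/5| = 47/(5(5t + 1)) < 47/(5·5t) = (47/25)/t.
Thus |(-8t - 11)/(5t + 1) + 8/5| < eps whenever t > (47/25)/eps.
Take N = (47/25)/eps. If t > N then |(-8t - 11)/(5t + 1) + 8/5| < (47/25)/t < eps.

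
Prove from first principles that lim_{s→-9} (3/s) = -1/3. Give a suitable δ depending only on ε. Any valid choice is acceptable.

δ = min(9/2, (27/2)ε)

Let ε > 0. We seek δ > 0 such that 0 < |s + 9| < δ implies |3/s + 1/3| < ε.
|3/s + 1/3| = 3·|-9 − s|/(9·|s|) = 3|s + 9|/(9|s|).
Restrict δ ≤ 9/2. Then |s + 9| < 9/2 gives |s| > 9/2, so 9|s| > 81/2.
Then |3/s + 1/3| < 3|s + 9|/(81/2), which is < ε when |s + 9| < (27/2)ε.
Take δ = min(9/2, (27/2)ε). Then 0 < |s + 9| < δ gives both |s + 9| < 9/2 and |s + 9| < (27/2)ε, so |3/s + 1/3| < ε.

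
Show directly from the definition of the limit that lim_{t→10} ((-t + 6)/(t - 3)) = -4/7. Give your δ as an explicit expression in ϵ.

Let ϵ > 0 be given. We want δ > 0 with 0 < |t − 10| < δ ⇒ |(-t + 6)/(t - 3) + 4/7| < ϵ.
Combining over a common denominator, (-t + 6)/(t - 3) + 4/7 = [(-t + 6)·7 − (-4)·(t - 3)] / [7·(t - 3)] = -3(t − 10) / (7(t - 3)).
So |(-t + 6)/(t - 3) + 4/7| = 3|t − 10| / (7·|t − 3|).
Restrict δ ≤ 7/2. Then |t − 10| < 7/2 gives |t − 3| = |(t − 10) + 7| ≥ 7 − 7/2 = 7/2.
Hence |(-t + 6)/(t - 3) + 4/7| < 3|t − 10|/(7·(7/2)) = (6/49)|t − 10|, which is < ϵ once |t − 10| < (49/6)ϵ.
Take δ = min(7/2, (49/6)ϵ). Then 0 < |t − 10| < δ forces both bounds, so |(-t + 6)/(t - 3) + 4/7| < ϵ.

δ = min(7/2, (49/6)ϵ)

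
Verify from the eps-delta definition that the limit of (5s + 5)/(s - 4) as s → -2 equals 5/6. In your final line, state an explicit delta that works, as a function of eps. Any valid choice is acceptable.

Fix eps > 0. We want delta > 0 with 0 < |s + 2| < delta ⇒ |(5s + 5)/(s - 4) − (5/6)| < eps.
Combining over a common denominator, (5s + 5)/(s - 4) − (5/6) = [(5s + 5)·(-6) − (-5)·(s - 4)] / [(-6)·(s - 4)] = -25(s + 2) / ((-6)(s - 4)).
So |(5s + 5)/(s - 4) − (5/6)| = 25|s + 2| / (6·|s − 4|).
Restrict delta ≤ 3. Then |s + 2| < 3 gives |s − 4| = |(s + 2) + (-6)| ≥ 6 − 3 = 3.
Hence |(5s + 5)/(s - 4) − (5/6)| < 25|s + 2|/(6·3) = (25/18)|s + 2|, which is < eps once |s + 2| < (18/25)eps.
Take delta = min(3, (18/25)eps). Then 0 < |s + 2| < delta forces both bounds, so |(5s + 5)/(s - 4) − (5/6)| < eps.

delta = min(3, (18/25)eps)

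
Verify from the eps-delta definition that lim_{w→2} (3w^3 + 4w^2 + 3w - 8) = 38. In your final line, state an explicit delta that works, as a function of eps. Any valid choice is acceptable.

Suppose eps > 0. We want delta > 0 such that 0 < |w − 2| < delta implies |(3w^3 + 4w^2 + 3w - 8) − 38| < eps.
(3w^3 + 4w^2 + 3w - 8) − 38 = 3w^3 + 4w^2 + 3w - 46 = (w − 2)(3w^2 + 10w + 23).
So |(3w^3 + 4w^2 + 3w - 8) − 38| = |w − 2|·|3w^2 + 10w + 23|.
Require delta ≤ 2. Then |w − 2| < 2 gives |w| < 4, and by the triangle inequality |3w^2 + 10w + 23| ≤ 3·4^2 + 10·4 + 23 = 111.
Hence |(3w^3 + 4w^2 + 3w - 8) − 38| ≤ 111|w − 2| < eps provided |w − 2| < eps/111.
Take delta = min(2, eps/111). Then 0 < |w − 2| < delta gives both |w − 2| < 2 and |w − 2| < eps/111, so |(3w^3 + 4w^2 + 3w - 8) − 38| < eps.

delta = min(2, eps/111)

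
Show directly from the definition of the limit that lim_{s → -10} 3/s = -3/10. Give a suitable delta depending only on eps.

Suppose eps > 0. We seek delta > 0 such that 0 < |s + 10| < delta implies |3/s + 3/10| < eps.
|3/s + 3/10| = 3·|-10 − s|/(10·|s|) = 3|s + 10|/(10|s|).
Restrict delta ≤ 5. Then |s + 10| < 5 gives |s| > 5, so 10|s| > 50.
Then |3/s + 3/10| < 3|s + 10|/50, which is < eps when |s + 10| < (50/3)eps.
Take delta = min(5, (50/3)eps). Then 0 < |s + 10| < delta gives both |s + 10| < 5 and |s + 10| < (50/3)eps, so |3/s + 3/10| < eps.

delta = min(5, (50/3)eps)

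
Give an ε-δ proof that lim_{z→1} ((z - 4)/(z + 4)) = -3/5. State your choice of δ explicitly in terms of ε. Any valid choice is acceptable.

δ = min(5/2, (25/16)ε)

Suppose ε > 0. We want δ > 0 with 0 < |z − 1| < δ ⇒ |(z - 4)/(z + 4) + 3/5| < ε.
Combining over a common denominator, (z - 4)/(z + 4) + 3/5 = [(z - 4)·5 − (-3)·(z + 4)] / [5·(z + 4)] = 8(z − 1) / (5(z + 4)).
So |(z - 4)/(z + 4) + 3/5| = 8|z − 1| / (5·|z + 4|).
Require δ ≤ 5/2, so |z + 4| ≥ |5| − |z − 1| > 5 − 5/2 = 5/2.
Hence |(z - 4)/(z + 4) + 3/5| < 8|z − 1|/(5·(5/2)) = (16/25)|z − 1|, which is < ε once |z − 1| < (25/16)ε.
Take δ = min(5/2, (25/16)ε). Then 0 < |z − 1| < δ forces both bounds, so |(z - 4)/(z + 4) + 3/5| < ε.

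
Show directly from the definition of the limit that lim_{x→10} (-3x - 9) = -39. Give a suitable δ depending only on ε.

δ = ε/3

Fix ε > 0. We need δ > 0 so that 0 < |x − 10| < δ implies |(-3x - 9) + 39| < ε.
Since (-3x - 9) + 39 = -3(x − 10), we have |(-3x - 9) + 39| = 3|x − 10|.
So 3|x − 10| < ε exactly when |x − 10| < ε/3.
Choosing δ = ε/3 gives |(-3x - 9) + 39| = 3|x − 10| < ε whenever |x − 10| < δ.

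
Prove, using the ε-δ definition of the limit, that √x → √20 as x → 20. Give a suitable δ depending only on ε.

Let ε > 0 be given. We want δ > 0 such that 0 < |x − 20| < δ implies |√x − √20| < ε.
Rationalise: √x − √20 = (x − 20)/(√x + √20), so |√x − √20| = |x − 20|/(√x + √20).
Restrict δ ≤ 20 so that |x − 20| < 20 forces x > 0, and then √x + √20 > √20.
Hence |√x − √20| < |x − 20|/√20, which is < ε once |x − 20| < √20·ε.
Take δ = min(20, √20·ε). If 0 < |x − 20| < δ then x > 0 and |√x − √20| < |x − 20|/√20 < ε.

δ = min(20, √20·ε)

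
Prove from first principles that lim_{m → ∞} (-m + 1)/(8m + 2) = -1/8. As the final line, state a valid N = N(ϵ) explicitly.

Let ϵ > 0. For m ≥ 1, |(-m + 1)/(8m + 2) + 1/8| = |10|/(8(8m + 2)) = 10/(8(8m + 2)).
Since 8m + 2 ≥ 8m for m ≥ 1, this is ≤ 10/(8·8m) = (5/32)/m.
So |(-m + 1)/(8m + 2) + 1/8| < ϵ whenever m > (5/32)/ϵ.
Take N = (5/32)/ϵ. If m > N then |(-m + 1)/(8m + 2) + 1/8| ≤ (5/32)/m < ϵ.

N = (5/32)/ϵ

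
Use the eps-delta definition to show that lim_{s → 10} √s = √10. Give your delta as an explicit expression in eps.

Let eps > 0. We want delta > 0 such that 0 < |s − 10| < delta implies |√s − √10| < eps.
Multiplying by the conjugate, |√s − √10| = |s − 10|/(√s + √10).
Restrict delta ≤ 10 so that |s − 10| < 10 forces s > 0, and then √s + √10 > √10.
Hence |√s − √10| < |s − 10|/√10, which is < eps once |s − 10| < √10·eps.
Take delta = min(10, √10·eps). If 0 < |s − 10| < delta then s > 0 and |√s − √10| < |s − 10|/√10 < eps.

delta = min(10, √10·eps)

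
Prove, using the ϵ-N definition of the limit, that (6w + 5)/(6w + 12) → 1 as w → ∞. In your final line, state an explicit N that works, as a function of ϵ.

Suppose ϵ > 0. We seek N > 0 such that w > N implies |(6w + 5)/(6w + 12) − 1| < ϵ.
(6w + 5)/(6w + 12) − 1 = (6(6w + 5) − 6(6w + 12)) / (6(6w + 12)) = -42/(6(6w + 12)).
For w > 0 we have 6w + 12 > 6w, so |(6w + 5)/(6w + 12) − 1| = 42/(6(6w + 12)) < 42/(6·6w) = (7/6)/w.
Thus |(6w + 5)/(6w + 12) − 1| < ϵ whenever w > (7/6)/ϵ.
Take N = (7/6)/ϵ. If w > N then |(6w + 5)/(6w + 12) − 1| < (7/6)/w < ϵ.

N = (7/6)/ϵ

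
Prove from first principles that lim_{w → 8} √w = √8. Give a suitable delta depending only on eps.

Suppose eps > 0. We want delta > 0 such that 0 < |w − 8| < delta implies |√w − √8| < eps.
Multiplying by the conjugate, |√w − √8| = |w − 8|/(√w + √8).
Restrict delta ≤ 8 so that |w − 8| < 8 forces w > 0, and then √w + √8 > √8.
Hence |√w − √8| < |w − 8|/√8, which is < eps once |w − 8| < √8·eps.
Take delta = min(8, √8·eps). If 0 < |w − 8| < delta then w > 0 and |√w − √8| < |w − 8|/√8 < eps.

delta = min(8, √8·eps)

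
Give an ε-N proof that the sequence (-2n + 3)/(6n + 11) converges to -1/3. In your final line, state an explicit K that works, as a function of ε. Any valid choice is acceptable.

K = (10/9)/ε

Let ε > 0. For n ≥ 1, |(-2n + 3)/(6n + 11) + 1/3| = |40|/(6(6n + 11)) = 40/(6(6n + 11)).
Since 6n + 11 ≥ 6n for n ≥ 1, this is ≤ 40/(6·6n) = (10/9)/n.
So |(-2n + 3)/(6n + 11) + 1/3| < ε whenever n > (10/9)/ε.
Take K = (10/9)/ε. If n > K then |(-2n + 3)/(6n + 11) + 1/3| ≤ (10/9)/n < ε.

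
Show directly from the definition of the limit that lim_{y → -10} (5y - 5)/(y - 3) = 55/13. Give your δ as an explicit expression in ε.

δ = min(13/2, (169/20)ε)

Fix ε > 0. We want δ > 0 with 0 < |y + 10| < δ ⇒ |(5y - 5)/(y - 3) − (55/13)| < ε.
Combining over a common denominator, (5y - 5)/(y - 3) − (55/13) = [(5y - 5)·(-13) − (-55)·(y - 3)] / [(-13)·(y - 3)] = -10(y + 10) / ((-13)(y - 3)).
So |(5y - 5)/(y - 3) − (55/13)| = 10|y + 10| / (13·|y − 3|).
Require δ ≤ 13/2, so |y − 3| ≥ |-13| − |y + 10| > 13 − 13/2 = 13/2.
Hence |(5y - 5)/(y - 3) − (55/13)| < 10|y + 10|/(13·(13/2)) = (20/169)|y + 10|, which is < ε once |y + 10| < (169/20)ε.
Take δ = min(13/2, (169/20)ε). Then 0 < |y + 10| < δ forces both bounds, so |(5y - 5)/(y - 3) − (55/13)| < ε.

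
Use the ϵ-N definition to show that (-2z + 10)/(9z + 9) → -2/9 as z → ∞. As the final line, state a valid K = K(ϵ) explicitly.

K = (4/3)/ϵ

Suppose ϵ > 0. We seek K > 0 such that z > K implies |(-2z + 10)/(9z + 9) + 2/9| < ϵ.
(-2z + 10)/(9z + 9) + 2/9 = (9(-2z + 10) − (-2)(9z + 9)) / (9(9z + 9)) = 108/(9(9z + 9)).
For z > 0 we have 9z + 9 > 9z, so |(-2z + 10)/(9z + 9) + 2/9| = 108/(9(9z + 9)) < 108/(9·9z) = (4/3)/z.
Thus |(-2z + 10)/(9z + 9) + 2/9| < ϵ whenever z > (4/3)/ϵ.
Take K = (4/3)/ϵ. If z > K then |(-2z + 10)/(9z + 9) + 2/9| < (4/3)/z < ϵ.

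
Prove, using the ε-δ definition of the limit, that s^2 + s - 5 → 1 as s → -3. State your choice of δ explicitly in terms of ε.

δ = min(1, ε/6)

Let ε > 0. We want δ > 0 such that 0 < |s + 3| < δ implies |(s^2 + s - 5) − 1| < ε.
(s^2 + s - 5) − 1 = s^2 + s - 6 = (s + 3)(s - 2).
So |(s^2 + s - 5) − 1| = |s + 3|·|s - 2|.
Assume first that |s + 3| < 1, so |s| < 4. Then |s - 2| ≤ 4 + 2 = 6.
Hence |(s^2 + s - 5) − 1| ≤ 6|s + 3| < ε provided |s + 3| < ε/6.
Choosing δ = min(1, ε/6) ensures both conditions, hence |(s^2 + s - 5) − 1| < ε.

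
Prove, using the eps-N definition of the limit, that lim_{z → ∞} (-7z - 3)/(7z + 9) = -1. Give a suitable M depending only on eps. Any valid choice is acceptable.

Let eps > 0 be given. We seek M > 0 such that z > M implies |(-7z - 3)/(7z + 9) + 1| < eps.
(-7z - 3)/(7z + 9) + 1 = (7(-7z - 3) − (-7)(7z + 9)) / (7(7z + 9)) = 42/(7(7z + 9)).
For z > 0 we have 7z + 9 > 7z, so |(-7z - 3)/(7z + 9) + 1| = 42/(7(7z + 9)) < 42/(7·7z) = (6/7)/z.
Thus |(-7z - 3)/(7z + 9) + 1| < eps whenever z > (6/7)/eps.
Take M = (6/7)/eps. If z > M then |(-7z - 3)/(7z + 9) + 1| < (6/7)/z < eps.

M = (6/7)/eps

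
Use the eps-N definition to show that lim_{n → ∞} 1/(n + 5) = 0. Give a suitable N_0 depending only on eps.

Fix eps > 0. For n ≥ 1, |1/(n + 5) − 0| = 1/(n + 5) ≤ 1/n.
We need 1/n < eps, i.e. n > 1/eps.
Take N_0 = 1/eps. If n > N_0 then |1/(n + 5)| ≤ 1/n < eps.

N_0 = 1/eps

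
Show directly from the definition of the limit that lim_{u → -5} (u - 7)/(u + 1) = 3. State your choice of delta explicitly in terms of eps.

Let eps > 0. We want delta > 0 with 0 < |u + 5| < delta ⇒ |(u - 7)/(u + 1) − 3| < eps.
Combining over a common denominator, (u - 7)/(u + 1) − 3 = [(u - 7)·(-4) − (-12)·(u + 1)] / [(-4)·(u + 1)] = 8(u + 5) / ((-4)(u + 1)).
So |(u - 7)/(u + 1) − 3| = 8|u + 5| / (4·|u + 1|).
Restrict delta ≤ 2. Then |u + 5| < 2 gives |u + 1| = |(u + 5) + (-4)| ≥ 4 − 2 = 2.
Hence |(u - 7)/(u + 1) − 3| < 8|u + 5|/(4·2) = |u + 5|, which is < eps once |u + 5| < eps.
Take delta = min(2, eps). Then 0 < |u + 5| < delta forces both bounds, so |(u - 7)/(u + 1) − 3| < eps.

delta = min(2, eps)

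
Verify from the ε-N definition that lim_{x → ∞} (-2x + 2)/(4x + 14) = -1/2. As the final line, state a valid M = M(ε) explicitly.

M = (9/4)/ε

Let ε > 0. We seek M > 0 such that x > M implies |(-2x + 2)/(4x + 14) + 1/2| < ε.
(-2x + 2)/(4x + 14) + 1/2 = (4(-2x + 2) − (-2)(4x + 14)) / (4(4x + 14)) = 36/(4(4x + 14)).
For x > 0 we have 4x + 14 > 4x, so |(-2x + 2)/(4x + 14) + 1/2| = 36/(4(4x + 14)) < 36/(4·4x) = (9/4)/x.
Thus |(-2x + 2)/(4x + 14) + 1/2| < ε whenever x > (9/4)/ε.
Take M = (9/4)/ε. If x > M then |(-2x + 2)/(4x + 14) + 1/2| < (9/4)/x < ε.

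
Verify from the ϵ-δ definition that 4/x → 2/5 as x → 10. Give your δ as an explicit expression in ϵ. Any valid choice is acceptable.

δ = min(5, (25/2)ϵ)

Suppose ϵ > 0. We seek δ > 0 such that 0 < |x − 10| < δ implies |4/x − (2/5)| < ϵ.
|4/x − (2/5)| = 4·|10 − x|/(10·|x|) = 4|x − 10|/(10|x|).
Require δ ≤ 5 so that |x| > 10 − 5 = 5, hence 10|x| > 50.
Then |4/x − (2/5)| < 4|x − 10|/50, which is < ϵ when |x − 10| < (25/2)ϵ.
Take δ = min(5, (25/2)ϵ). Then 0 < |x − 10| < δ gives both |x − 10| < 5 and |x − 10| < (25/2)ϵ, so |4/x − (2/5)| < ϵ.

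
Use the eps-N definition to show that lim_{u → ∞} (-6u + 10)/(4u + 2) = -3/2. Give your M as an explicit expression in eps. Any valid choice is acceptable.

Fix eps > 0. We seek M > 0 such that u > M implies |(-6u + 10)/(4u + 2) + 3/2| < eps.
(-6u + 10)/(4u + 2) + 3/2 = (4(-6u + 10) − (-6)(4u + 2)) / (4(4u + 2)) = 52/(4(4u + 2)).
For u > 0 we have 4u + 2 > 4u, so |(-6u + 10)/(4u + 2) + 3/2| = 52/(4(4u + 2)) < 52/(4·4u) = (13/4)/u.
Thus |(-6u + 10)/(4u + 2) + 3/2| < eps whenever u > (13/4)/eps.
Take M = (13/4)/eps. If u > M then |(-6u + 10)/(4u + 2) + 3/2| < (13/4)/u < eps.

M = (13/4)/eps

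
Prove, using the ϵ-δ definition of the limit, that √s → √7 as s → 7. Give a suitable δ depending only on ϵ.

δ = min(7, √7·ϵ)

Suppose ϵ > 0. We want δ > 0 such that 0 < |s − 7| < δ implies |√s − √7| < ϵ.
Rationalise: √s − √7 = (s − 7)/(√s + √7), so |√s − √7| = |s − 7|/(√s + √7).
Restrict δ ≤ 7 so that |s − 7| < 7 forces s > 0, and then √s + √7 > √7.
Hence |√s − √7| < |s − 7|/√7, which is < ϵ once |s − 7| < √7·ϵ.
Take δ = min(7, √7·ϵ). If 0 < |s − 7| < δ then s > 0 and |√s − √7| < |s − 7|/√7 < ϵ.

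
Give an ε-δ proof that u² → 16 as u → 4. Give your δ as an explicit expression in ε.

Fix ε > 0. We seek δ > 0 with 0 < |u − 4| < δ ⇒ |u² − 16| < ε.
Factor: u² − 16 = (u − 4)(u + 4), so |u² − 16| = |u − 4|·|u + 4|.
Impose δ ≤ 2 so that |u| < 6; then |u + 4| ≤ 10.
Hence |u² − 16| ≤ 10|u − 4|, which is < ε once |u − 4| < ε/10.
Take δ = min(2, ε/10). If 0 < |u − 4| < δ then both bounds hold and |u² − 16| ≤ 10|u − 4| < 10·(ε/10) = ε.

δ = min(2, ε/10)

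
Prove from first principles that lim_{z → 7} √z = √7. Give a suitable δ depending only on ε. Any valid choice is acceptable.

Let ε > 0 be given. We want δ > 0 such that 0 < |z − 7| < δ implies |√z − √7| < ε.
Rationalise: √z − √7 = (z − 7)/(√z + √7), so |√z − √7| = |z − 7|/(√z + √7).
Restrict δ ≤ 7 so that |z − 7| < 7 forces z > 0, and then √z + √7 > √7.
Hence |√z − √7| < |z − 7|/√7, which is < ε once |z − 7| < √7·ε.
Take δ = min(7, √7·ε). If 0 < |z − 7| < δ then z > 0 and |√z − √7| < |z − 7|/√7 < ε.

δ = min(7, √7·ε)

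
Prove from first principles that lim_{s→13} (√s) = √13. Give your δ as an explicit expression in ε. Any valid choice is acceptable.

Let ε > 0. We want δ > 0 such that 0 < |s − 13| < δ implies |√s − √13| < ε.
Multiplying by the conjugate, |√s − √13| = |s − 13|/(√s + √13).
Restrict δ ≤ 13 so that |s − 13| < 13 forces s > 0, and then √s + √13 > √13.
Hence |√s − √13| < |s − 13|/√13, which is < ε once |s − 13| < √13·ε.
Take δ = min(13, √13·ε). If 0 < |s − 13| < δ then s > 0 and |√s − √13| < |s − 13|/√13 < ε.

δ = min(13, √13·ε)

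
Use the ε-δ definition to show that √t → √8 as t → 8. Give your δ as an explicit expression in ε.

Fix ε > 0. We want δ > 0 such that 0 < |t − 8| < δ implies |√t − √8| < ε.
Multiplying by the conjugate, |√t − √8| = |t − 8|/(√t + √8).
Restrict δ ≤ 8 so that |t − 8| < 8 forces t > 0, and then √t + √8 > √8.
Hence |√t − √8| < |t − 8|/√8, which is < ε once |t − 8| < √8·ε.
Take δ = min(8, √8·ε). If 0 < |t − 8| < δ then t > 0 and |√t − √8| < |t − 8|/√8 < ε.

δ = min(8, √8·ε)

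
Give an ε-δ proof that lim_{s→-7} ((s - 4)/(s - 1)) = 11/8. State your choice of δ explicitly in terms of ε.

δ = min(4, (32/3)ε)

Let ε > 0 be given. We want δ > 0 with 0 < |s + 7| < δ ⇒ |(s - 4)/(s - 1) − (11/8)| < ε.
Combining over a common denominator, (s - 4)/(s - 1) − (11/8) = [(s - 4)·(-8) − (-11)·(s - 1)] / [(-8)·(s - 1)] = 3(s + 7) / ((-8)(s - 1)).
So |(s - 4)/(s - 1) − (11/8)| = 3|s + 7| / (8·|s − 1|).
Restrict δ ≤ 4. Then |s + 7| < 4 gives |s − 1| = |(s + 7) + (-8)| ≥ 8 − 4 = 4.
Hence |(s - 4)/(s - 1) − (11/8)| < 3|s + 7|/(8·4) = (3/32)|s + 7|, which is < ε once |s + 7| < (32/3)ε.
Take δ = min(4, (32/3)ε). Then 0 < |s + 7| < δ forces both bounds, so |(s - 4)/(s - 1) − (11/8)| < ε.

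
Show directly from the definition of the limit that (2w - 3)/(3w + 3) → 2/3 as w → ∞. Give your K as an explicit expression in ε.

K = (5/3)/ε

Fix ε > 0. We seek K > 0 such that w > K implies |(2w - 3)/(3w + 3) − (2/3)| < ε.
(2w - 3)/(3w + 3) − (2/3) = (3(2w - 3) − 2(3w + 3)) / (3(3w + 3)) = -15/(3(3w + 3)).
For w > 0 we have 3w + 3 > 3w, so |(2w - 3)/(3w + 3) − (2/3)| = 15/(3(3w + 3)) < 15/(3·3w) = (5/3)/w.
Thus |(2w - 3)/(3w + 3) − (2/3)| < ε whenever w > (5/3)/ε.
Take K = (5/3)/ε. If w > K then |(2w - 3)/(3w + 3) − (2/3)| < (5/3)/w < ε.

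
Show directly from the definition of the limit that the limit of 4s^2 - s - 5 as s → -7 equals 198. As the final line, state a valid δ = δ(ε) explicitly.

δ = min(1, ε/61)

Suppose ε > 0. We want δ > 0 such that 0 < |s + 7| < δ implies |(4s^2 - s - 5) − 198| < ε.
(4s^2 - s - 5) − 198 = 4s^2 - s - 203 = (s + 7)(4s - 29).
So |(4s^2 - s - 5) − 198| = |s + 7|·|4s - 29|.
Assume first that |s + 7| < 1, so |s| < 8. Then |4s - 29| ≤ 4·8 + 29 = 61.
Hence |(4s^2 - s - 5) − 198| ≤ 61|s + 7| < ε provided |s + 7| < ε/61.
Take δ = min(1, ε/61). Then 0 < |s + 7| < δ gives both |s + 7| < 1 and |s + 7| < ε/61, so |(4s^2 - s - 5) − 198| < ε.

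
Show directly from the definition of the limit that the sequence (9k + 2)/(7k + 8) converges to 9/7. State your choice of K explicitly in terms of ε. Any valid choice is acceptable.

Suppose ε > 0. For k ≥ 1, |(9k + 2)/(7k + 8) − (9/7)| = |-58|/(7(7k + 8)) = 58/(7(7k + 8)).
Since 7k + 8 ≥ 7k for k ≥ 1, this is ≤ 58/(7·7k) = (58/49)/k.
So |(9k + 2)/(7k + 8) − (9/7)| < ε whenever k > (58/49)/ε.
Take K = (58/49)/ε. If k > K then |(9k + 2)/(7k + 8) − (9/7)| ≤ (58/49)/k < ε.

K = (58/49)/ε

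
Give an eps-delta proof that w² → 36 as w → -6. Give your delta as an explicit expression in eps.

Let eps > 0. We seek delta > 0 with 0 < |w + 6| < delta ⇒ |w² − 36| < eps.
Factor: w² − 36 = (w + 6)(w - 6), so |w² − 36| = |w + 6|·|w - 6|.
Impose delta ≤ 2 so that |w| < 8; then |w - 6| ≤ 14.
Hence |w² − 36| ≤ 14|w + 6|, which is < eps once |w + 6| < eps/14.
Take delta = min(2, eps/14). If 0 < |w + 6| < delta then both bounds hold and |w² − 36| ≤ 14|w + 6| < 14·(eps/14) = eps.

delta = min(2, eps/14)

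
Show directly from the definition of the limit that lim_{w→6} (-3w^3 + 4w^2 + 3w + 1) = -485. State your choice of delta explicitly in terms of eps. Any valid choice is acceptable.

Let eps > 0 be given. We want delta > 0 such that 0 < |w − 6| < delta implies |(-3w^3 + 4w^2 + 3w + 1) + 485| < eps.
(-3w^3 + 4w^2 + 3w + 1) + 485 = -3w^3 + 4w^2 + 3w + 486 = (w − 6)(-3w^2 - 14w - 81).
So |(-3w^3 + 4w^2 + 3w + 1) + 485| = |w − 6|·|-3w^2 - 14w - 81|.
Assume first that |w − 6| < 1, so |w| < 7. Then |-3w^2 - 14w - 81| ≤ 3·7^2 + 14·7 + 81 = 326.
Hence |(-3w^3 + 4w^2 + 3w + 1) + 485| ≤ 326|w − 6| < eps provided |w − 6| < eps/326.
Choosing delta = min(1, eps/326) ensures both conditions, hence |(-3w^3 + 4w^2 + 3w + 1) + 485| < eps.

delta = min(1, eps/326)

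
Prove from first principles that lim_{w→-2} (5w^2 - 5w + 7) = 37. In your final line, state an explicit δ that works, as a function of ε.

Let ε > 0. We want δ > 0 such that 0 < |w + 2| < δ implies |(5w^2 - 5w + 7) − 37| < ε.
(5w^2 - 5w + 7) − 37 = 5w^2 - 5w - 30 = (w + 2)(5w - 15).
So |(5w^2 - 5w + 7) − 37| = |w + 2|·|5w - 15|.
Require δ ≤ 1. Then |w + 2| < 1 gives |w| < 3, and by the triangle inequality |5w - 15| ≤ 5·3 + 15 = 30.
Hence |(5w^2 - 5w + 7) − 37| ≤ 30|w + 2| < ε provided |w + 2| < ε/30.
Take δ = min(1, ε/30). Then 0 < |w + 2| < δ gives both |w + 2| < 1 and |w + 2| < ε/30, so |(5w^2 - 5w + 7) − 37| < ε.

δ = min(1, ε/30)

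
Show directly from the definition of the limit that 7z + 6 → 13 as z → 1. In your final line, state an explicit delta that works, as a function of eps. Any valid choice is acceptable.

Let eps > 0 be given. We need delta > 0 so that 0 < |z − 1| < delta implies |(7z + 6) − 13| < eps.
Since (7z + 6) − 13 = 7(z − 1), we have |(7z + 6) − 13| = 7|z − 1|.
Thus it suffices that |z − 1| < eps/7.
Take delta = eps/7. If 0 < |z − 1| < delta then |(7z + 6) − 13| = 7|z − 1| < 7·(eps/7) = eps.

delta = eps/7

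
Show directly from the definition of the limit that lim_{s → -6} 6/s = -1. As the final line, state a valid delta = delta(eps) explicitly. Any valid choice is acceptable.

delta = min(3, 3eps)

Let eps > 0 be given. We seek delta > 0 such that 0 < |s + 6| < delta implies |6/s + 1| < eps.
|6/s + 1| = 6·|-6 − s|/(6·|s|) = 6|s + 6|/(6|s|).
Require delta ≤ 3 so that |s| > 6 − 3 = 3, hence 6|s| > 18.
Then |6/s + 1| < 6|s + 6|/18, which is < eps when |s + 6| < 3eps.
Take delta = min(3, 3eps). Then 0 < |s + 6| < delta gives both |s + 6| < 3 and |s + 6| < 3eps, so |6/s + 1| < eps.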